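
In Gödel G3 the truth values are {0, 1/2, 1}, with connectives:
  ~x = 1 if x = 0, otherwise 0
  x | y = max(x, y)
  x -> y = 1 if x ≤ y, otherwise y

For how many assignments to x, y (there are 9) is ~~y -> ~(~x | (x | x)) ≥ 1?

x = 0, y = 0 ↦ 1  ≥
x = 0, y = 1/2 ↦ 0  <
x = 0, y = 1 ↦ 0  <
x = 1/2, y = 0 ↦ 1  ≥
x = 1/2, y = 1/2 ↦ 0  <
x = 1/2, y = 1 ↦ 0  <
x = 1, y = 0 ↦ 1  ≥
x = 1, y = 1/2 ↦ 0  <
x = 1, y = 1 ↦ 0  <
So 3 of the 9 assignments meet the threshold.

3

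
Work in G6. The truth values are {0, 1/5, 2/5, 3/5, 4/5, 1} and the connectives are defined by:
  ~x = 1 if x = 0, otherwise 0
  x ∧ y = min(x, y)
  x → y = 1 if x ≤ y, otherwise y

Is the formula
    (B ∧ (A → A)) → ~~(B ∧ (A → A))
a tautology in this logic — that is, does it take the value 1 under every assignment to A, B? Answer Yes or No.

At A = 4/5, B = 1/5, for instance:
A → A = 4/5 → 4/5 = 1
B ∧ (A → A) = 1/5 ∧ 1 = 1/5
~(B ∧ (A → A)) = ~1/5 = 0
~~(B ∧ (A → A)) = ~0 = 1
(B ∧ (A → A)) → ~~(B ∧ (A → A)) = 1/5 → 1 = 1
and checking the remaining 35 assignments likewise gives ≥ 1 in every case.

Yes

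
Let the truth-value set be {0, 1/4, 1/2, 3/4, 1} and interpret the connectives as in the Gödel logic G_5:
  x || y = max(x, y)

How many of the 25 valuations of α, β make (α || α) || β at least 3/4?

16

value 1: 9 assignments (counts)
value 3/4: 7 assignments (counts)
value 1/2: 5 assignments
value 1/4: 3 assignments
value 0: 1 assignment
So 16 of the 25 assignments meet the threshold.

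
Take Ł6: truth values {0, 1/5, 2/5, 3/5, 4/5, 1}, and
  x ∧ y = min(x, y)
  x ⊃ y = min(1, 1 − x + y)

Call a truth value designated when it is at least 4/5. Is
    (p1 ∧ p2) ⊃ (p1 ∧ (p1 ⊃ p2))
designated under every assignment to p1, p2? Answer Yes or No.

At p1 = 4/5, p2 = 1, for instance:
p1 ∧ p2 = 4/5 ∧ 1 = 4/5
p1 ⊃ p2 = 4/5 ⊃ 1 = 1
p1 ∧ (p1 ⊃ p2) = 4/5 ∧ 1 = 4/5
(p1 ∧ p2) ⊃ (p1 ∧ (p1 ⊃ p2)) = 4/5 ⊃ 4/5 = 1
and checking the remaining 35 assignments likewise gives ≥ 4/5 in every case.

Yes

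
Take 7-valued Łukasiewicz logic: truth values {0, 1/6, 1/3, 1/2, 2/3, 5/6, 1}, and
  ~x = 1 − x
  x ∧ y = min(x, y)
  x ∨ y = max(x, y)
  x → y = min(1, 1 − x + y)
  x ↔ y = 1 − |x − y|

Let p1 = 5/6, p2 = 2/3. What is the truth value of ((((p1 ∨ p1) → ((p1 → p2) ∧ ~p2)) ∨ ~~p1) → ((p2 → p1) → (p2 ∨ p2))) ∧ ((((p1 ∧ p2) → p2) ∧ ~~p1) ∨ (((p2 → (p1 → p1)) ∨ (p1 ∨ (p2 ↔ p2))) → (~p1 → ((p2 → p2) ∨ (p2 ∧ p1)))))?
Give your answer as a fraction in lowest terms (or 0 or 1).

p1 ∨ p1 = 5/6 ∨ 5/6 = 5/6
p1 → p2 = 5/6 → 2/3 = 5/6
~p2 = ~2/3 = 1/3
(p1 → p2) ∧ ~p2 = 5/6 ∧ 1/3 = 1/3
(p1 ∨ p1) → ((p1 → p2) ∧ ~p2) = 5/6 → 1/3 = 1/2
~p1 = ~5/6 = 1/6
~~p1 = ~1/6 = 5/6
((p1 ∨ p1) → ((p1 → p2) ∧ ~p2)) ∨ ~~p1 = 1/2 ∨ 5/6 = 5/6
p2 → p1 = 2/3 → 5/6 = 1
p2 ∨ p2 = 2/3 ∨ 2/3 = 2/3
(p2 → p1) → (p2 ∨ p2) = 1 → 2/3 = 2/3
(((p1 ∨ p1) → ((p1 → p2) ∧ ~p2)) ∨ ~~p1) → ((p2 → p1) → (p2 ∨ p2)) = 5/6 → 2/3 = 5/6
p1 ∧ p2 = 5/6 ∧ 2/3 = 2/3
(p1 ∧ p2) → p2 = 2/3 → 2/3 = 1
~p1 = ~5/6 = 1/6
~~p1 = ~1/6 = 5/6
((p1 ∧ p2) → p2) ∧ ~~p1 = 1 ∧ 5/6 = 5/6
p1 → p1 = 5/6 → 5/6 = 1
p2 → (p1 → p1) = 2/3 → 1 = 1
p2 ↔ p2 = 2/3 ↔ 2/3 = 1
p1 ∨ (p2 ↔ p2) = 5/6 ∨ 1 = 1
(p2 → (p1 → p1)) ∨ (p1 ∨ (p2 ↔ p2)) = 1 ∨ 1 = 1
~p1 = ~5/6 = 1/6
p2 → p2 = 2/3 → 2/3 = 1
p2 ∧ p1 = 2/3 ∧ 5/6 = 2/3
(p2 → p2) ∨ (p2 ∧ p1) = 1 ∨ 2/3 = 1
~p1 → ((p2 → p2) ∨ (p2 ∧ p1)) = 1/6 → 1 = 1
((p2 → (p1 → p1)) ∨ (p1 ∨ (p2 ↔ p2))) → (~p1 → ((p2 → p2) ∨ (p2 ∧ p1))) = 1 → 1 = 1
(((p1 ∧ p2) → p2) ∧ ~~p1) ∨ (((p2 → (p1 → p1)) ∨ (p1 ∨ (p2 ↔ p2))) → (~p1 → ((p2 → p2) ∨ (p2 ∧ p1)))) = 5/6 ∨ 1 = 1
((((p1 ∨ p1) → ((p1 → p2) ∧ ~p2)) ∨ ~~p1) → ((p2 → p1) → (p2 ∨ p2))) ∧ ((((p1 ∧ p2) → p2) ∧ ~~p1) ∨ (((p2 → (p1 → p1)) ∨ (p1 ∨ (p2 ↔ p2))) → (~p1 → ((p2 → p2) ∨ (p2 ∧ p1))))) = 5/6 ∧ 1 = 5/6

5/6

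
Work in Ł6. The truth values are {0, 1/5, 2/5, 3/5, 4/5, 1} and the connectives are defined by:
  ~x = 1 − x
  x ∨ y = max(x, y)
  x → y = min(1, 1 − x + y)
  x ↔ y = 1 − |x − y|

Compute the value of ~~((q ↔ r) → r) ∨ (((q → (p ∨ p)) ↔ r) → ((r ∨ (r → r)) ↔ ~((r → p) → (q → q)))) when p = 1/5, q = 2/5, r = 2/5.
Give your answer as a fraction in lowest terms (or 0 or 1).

q ↔ r = 2/5 ↔ 2/5 = 1
(q ↔ r) → r = 1 → 2/5 = 2/5
~((q ↔ r) → r) = ~2/5 = 3/5
~~((q ↔ r) → r) = ~3/5 = 2/5
p ∨ p = 1/5 ∨ 1/5 = 1/5
q → (p ∨ p) = 2/5 → 1/5 = 4/5
(q → (p ∨ p)) ↔ r = 4/5 ↔ 2/5 = 3/5
r → r = 2/5 → 2/5 = 1
r ∨ (r → r) = 2/5 ∨ 1 = 1
r → p = 2/5 → 1/5 = 4/5
q → q = 2/5 → 2/5 = 1
(r → p) → (q → q) = 4/5 → 1 = 1
~((r → p) → (q → q)) = ~1 = 0
(r ∨ (r → r)) ↔ ~((r → p) → (q → q)) = 1 ↔ 0 = 0
((q → (p ∨ p)) ↔ r) → ((r ∨ (r → r)) ↔ ~((r → p) → (q → q))) = 3/5 → 0 = 2/5
~~((q ↔ r) → r) ∨ (((q → (p ∨ p)) ↔ r) → ((r ∨ (r → r)) ↔ ~((r → p) → (q → q)))) = 2/5 ∨ 2/5 = 2/5

2/5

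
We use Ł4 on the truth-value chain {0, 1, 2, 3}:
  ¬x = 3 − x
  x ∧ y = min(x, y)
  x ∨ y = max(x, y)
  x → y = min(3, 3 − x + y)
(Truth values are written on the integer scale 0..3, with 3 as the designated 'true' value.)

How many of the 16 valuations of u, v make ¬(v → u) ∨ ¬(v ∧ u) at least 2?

12

u = 0, v = 0 ↦ 3  ≥
u = 0, v = 1 ↦ 3  ≥
u = 0, v = 2 ↦ 3  ≥
u = 0, v = 3 ↦ 3  ≥
u = 1, v = 0 ↦ 3  ≥
u = 1, v = 1 ↦ 2  ≥
u = 1, v = 2 ↦ 2  ≥
u = 1, v = 3 ↦ 2  ≥
u = 2, v = 0 ↦ 3  ≥
u = 2, v = 1 ↦ 2  ≥
u = 2, v = 2 ↦ 1  <
u = 2, v = 3 ↦ 1  <
u = 3, v = 0 ↦ 3  ≥
u = 3, v = 1 ↦ 2  ≥
u = 3, v = 2 ↦ 1  <
u = 3, v = 3 ↦ 0  <
So 12 of the 16 assignments meet the threshold.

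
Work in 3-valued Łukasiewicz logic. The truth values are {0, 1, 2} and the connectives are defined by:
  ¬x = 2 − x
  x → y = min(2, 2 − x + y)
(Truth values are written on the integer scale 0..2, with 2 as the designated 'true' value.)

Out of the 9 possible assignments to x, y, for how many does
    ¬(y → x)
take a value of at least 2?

1

x = 0, y = 0 ↦ 0  <
x = 0, y = 1 ↦ 1  <
x = 0, y = 2 ↦ 2  ≥
x = 1, y = 0 ↦ 0  <
x = 1, y = 1 ↦ 0  <
x = 1, y = 2 ↦ 1  <
x = 2, y = 0 ↦ 0  <
x = 2, y = 1 ↦ 0  <
x = 2, y = 2 ↦ 0  <
So 1 of the 9 assignments meets the threshold.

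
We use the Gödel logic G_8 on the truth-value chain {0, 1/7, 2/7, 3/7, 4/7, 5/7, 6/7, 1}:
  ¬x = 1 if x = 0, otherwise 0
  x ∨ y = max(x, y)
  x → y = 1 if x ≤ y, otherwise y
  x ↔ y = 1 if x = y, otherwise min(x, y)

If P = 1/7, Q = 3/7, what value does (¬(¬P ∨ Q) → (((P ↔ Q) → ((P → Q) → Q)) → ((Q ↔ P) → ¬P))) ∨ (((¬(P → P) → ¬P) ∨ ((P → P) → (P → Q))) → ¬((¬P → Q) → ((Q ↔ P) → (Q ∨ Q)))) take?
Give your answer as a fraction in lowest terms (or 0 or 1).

¬P = ¬1/7 = 0
¬P ∨ Q = 0 ∨ 3/7 = 3/7
¬(¬P ∨ Q) = ¬3/7 = 0
P ↔ Q = 1/7 ↔ 3/7 = 1/7
P → Q = 1/7 → 3/7 = 1
(P → Q) → Q = 1 → 3/7 = 3/7
(P ↔ Q) → ((P → Q) → Q) = 1/7 → 3/7 = 1
Q ↔ P = 3/7 ↔ 1/7 = 1/7
¬P = ¬1/7 = 0
(Q ↔ P) → ¬P = 1/7 → 0 = 0
((P ↔ Q) → ((P → Q) → Q)) → ((Q ↔ P) → ¬P) = 1 → 0 = 0
¬(¬P ∨ Q) → (((P ↔ Q) → ((P → Q) → Q)) → ((Q ↔ P) → ¬P)) = 0 → 0 = 1
P → P = 1/7 → 1/7 = 1
¬(P → P) = ¬1 = 0
¬P = ¬1/7 = 0
¬(P → P) → ¬P = 0 → 0 = 1
P → P = 1/7 → 1/7 = 1
P → Q = 1/7 → 3/7 = 1
(P → P) → (P → Q) = 1 → 1 = 1
(¬(P → P) → ¬P) ∨ ((P → P) → (P → Q)) = 1 ∨ 1 = 1
¬P = ¬1/7 = 0
¬P → Q = 0 → 3/7 = 1
Q ↔ P = 3/7 ↔ 1/7 = 1/7
Q ∨ Q = 3/7 ∨ 3/7 = 3/7
(Q ↔ P) → (Q ∨ Q) = 1/7 → 3/7 = 1
(¬P → Q) → ((Q ↔ P) → (Q ∨ Q)) = 1 → 1 = 1
¬((¬P → Q) → ((Q ↔ P) → (Q ∨ Q))) = ¬1 = 0
((¬(P → P) → ¬P) ∨ ((P → P) → (P → Q))) → ¬((¬P → Q) → ((Q ↔ P) → (Q ∨ Q))) = 1 → 0 = 0
(¬(¬P ∨ Q) → (((P ↔ Q) → ((P → Q) → Q)) → ((Q ↔ P) → ¬P))) ∨ (((¬(P → P) → ¬P) ∨ ((P → P) → (P → Q))) → ¬((¬P → Q) → ((Q ↔ P) → (Q ∨ Q)))) = 1 ∨ 0 = 1

1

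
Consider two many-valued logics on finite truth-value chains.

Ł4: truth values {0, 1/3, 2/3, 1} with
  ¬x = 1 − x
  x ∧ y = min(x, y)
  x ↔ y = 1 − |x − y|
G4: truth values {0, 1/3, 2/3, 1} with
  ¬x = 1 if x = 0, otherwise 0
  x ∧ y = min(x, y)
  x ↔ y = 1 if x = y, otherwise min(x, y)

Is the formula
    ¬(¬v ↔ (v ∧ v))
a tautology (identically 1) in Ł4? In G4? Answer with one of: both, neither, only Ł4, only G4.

only G4

In Ł4: at v = 1/3 the value is 1/3 — not a tautology.
In G4: every assignment gives 1 — tautology.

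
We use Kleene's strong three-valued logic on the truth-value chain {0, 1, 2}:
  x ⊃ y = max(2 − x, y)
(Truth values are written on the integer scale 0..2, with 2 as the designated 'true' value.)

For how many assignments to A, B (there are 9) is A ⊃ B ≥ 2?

5

A = 0, B = 0 ↦ 2  ≥
A = 0, B = 1 ↦ 2  ≥
A = 0, B = 2 ↦ 2  ≥
A = 1, B = 0 ↦ 1  <
A = 1, B = 1 ↦ 1  <
A = 1, B = 2 ↦ 2  ≥
A = 2, B = 0 ↦ 0  <
A = 2, B = 1 ↦ 1  <
A = 2, B = 2 ↦ 2  ≥
So 5 of the 9 assignments meet the threshold.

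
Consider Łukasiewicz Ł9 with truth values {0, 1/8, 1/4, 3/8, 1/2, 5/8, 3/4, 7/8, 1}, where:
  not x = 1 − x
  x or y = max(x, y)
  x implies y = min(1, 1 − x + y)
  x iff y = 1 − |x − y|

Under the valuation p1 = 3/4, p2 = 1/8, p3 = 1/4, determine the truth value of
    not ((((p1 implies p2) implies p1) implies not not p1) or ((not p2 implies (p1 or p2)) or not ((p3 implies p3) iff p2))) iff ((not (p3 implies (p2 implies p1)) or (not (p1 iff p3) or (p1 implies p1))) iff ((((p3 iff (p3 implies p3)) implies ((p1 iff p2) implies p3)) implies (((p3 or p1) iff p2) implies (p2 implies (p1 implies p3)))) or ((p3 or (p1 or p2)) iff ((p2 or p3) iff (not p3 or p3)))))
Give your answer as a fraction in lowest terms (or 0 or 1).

1/8

p1 implies p2 = 3/4 implies 1/8 = 3/8
(p1 implies p2) implies p1 = 3/8 implies 3/4 = 1
not p1 = not 3/4 = 1/4
not not p1 = not 1/4 = 3/4
((p1 implies p2) implies p1) implies not not p1 = 1 implies 3/4 = 3/4
not p2 = not 1/8 = 7/8
p1 or p2 = 3/4 or 1/8 = 3/4
not p2 implies (p1 or p2) = 7/8 implies 3/4 = 7/8
p3 implies p3 = 1/4 implies 1/4 = 1
(p3 implies p3) iff p2 = 1 iff 1/8 = 1/8
not ((p3 implies p3) iff p2) = not 1/8 = 7/8
(not p2 implies (p1 or p2)) or not ((p3 implies p3) iff p2) = 7/8 or 7/8 = 7/8
(((p1 implies p2) implies p1) implies not not p1) or ((not p2 implies (p1 or p2)) or not ((p3 implies p3) iff p2)) = 3/4 or 7/8 = 7/8
not ((((p1 implies p2) implies p1) implies not not p1) or ((not p2 implies (p1 or p2)) or not ((p3 implies p3) iff p2))) = not 7/8 = 1/8
p2 implies p1 = 1/8 implies 3/4 = 1
p3 implies (p2 implies p1) = 1/4 implies 1 = 1
not (p3 implies (p2 implies p1)) = not 1 = 0
p1 iff p3 = 3/4 iff 1/4 = 1/2
not (p1 iff p3) = not 1/2 = 1/2
p1 implies p1 = 3/4 implies 3/4 = 1
not (p1 iff p3) or (p1 implies p1) = 1/2 or 1 = 1
not (p3 implies (p2 implies p1)) or (not (p1 iff p3) or (p1 implies p1)) = 0 or 1 = 1
p3 implies p3 = 1/4 implies 1/4 = 1
p3 iff (p3 implies p3) = 1/4 iff 1 = 1/4
p1 iff p2 = 3/4 iff 1/8 = 3/8
(p1 iff p2) implies p3 = 3/8 implies 1/4 = 7/8
(p3 iff (p3 implies p3)) implies ((p1 iff p2) implies p3) = 1/4 implies 7/8 = 1
p3 or p1 = 1/4 or 3/4 = 3/4
(p3 or p1) iff p2 = 3/4 iff 1/8 = 3/8
p1 implies p3 = 3/4 implies 1/4 = 1/2
p2 implies (p1 implies p3) = 1/8 implies 1/2 = 1
((p3 or p1) iff p2) implies (p2 implies (p1 implies p3)) = 3/8 implies 1 = 1
((p3 iff (p3 implies p3)) implies ((p1 iff p2) implies p3)) implies (((p3 or p1) iff p2) implies (p2 implies (p1 implies p3))) = 1 implies 1 = 1
p1 or p2 = 3/4 or 1/8 = 3/4
p3 or (p1 or p2) = 1/4 or 3/4 = 3/4
p2 or p3 = 1/8 or 1/4 = 1/4
not p3 = not 1/4 = 3/4
not p3 or p3 = 3/4 or 1/4 = 3/4
(p2 or p3) iff (not p3 or p3) = 1/4 iff 3/4 = 1/2
(p3 or (p1 or p2)) iff ((p2 or p3) iff (not p3 or p3)) = 3/4 iff 1/2 = 3/4
(((p3 iff (p3 implies p3)) implies ((p1 iff p2) implies p3)) implies (((p3 or p1) iff p2) implies (p2 implies (p1 implies p3)))) or ((p3 or (p1 or p2)) iff ((p2 or p3) iff (not p3 or p3))) = 1 or 3/4 = 1
(not (p3 implies (p2 implies p1)) or (not (p1 iff p3) or (p1 implies p1))) iff ((((p3 iff (p3 implies p3)) implies ((p1 iff p2) implies p3)) implies (((p3 or p1) iff p2) implies (p2 implies (p1 implies p3)))) or ((p3 or (p1 or p2)) iff ((p2 or p3) iff (not p3 or p3)))) = 1 iff 1 = 1
not ((((p1 implies p2) implies p1) implies not not p1) or ((not p2 implies (p1 or p2)) or not ((p3 implies p3) iff p2))) iff ((not (p3 implies (p2 implies p1)) or (not (p1 iff p3) or (p1 implies p1))) iff ((((p3 iff (p3 implies p3)) implies ((p1 iff p2) implies p3)) implies (((p3 or p1) iff p2) implies (p2 implies (p1 implies p3)))) or ((p3 or (p1 or p2)) iff ((p2 or p3) iff (not p3 or p3))))) = 1/8 iff 1 = 1/8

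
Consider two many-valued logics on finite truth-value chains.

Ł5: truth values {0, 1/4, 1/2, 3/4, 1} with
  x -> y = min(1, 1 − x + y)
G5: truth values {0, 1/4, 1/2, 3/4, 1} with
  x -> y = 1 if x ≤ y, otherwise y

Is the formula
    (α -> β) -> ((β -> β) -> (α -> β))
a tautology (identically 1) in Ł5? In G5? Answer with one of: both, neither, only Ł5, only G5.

In Ł5: every assignment gives 1 — tautology.
In G5: every assignment gives 1 — tautology.

both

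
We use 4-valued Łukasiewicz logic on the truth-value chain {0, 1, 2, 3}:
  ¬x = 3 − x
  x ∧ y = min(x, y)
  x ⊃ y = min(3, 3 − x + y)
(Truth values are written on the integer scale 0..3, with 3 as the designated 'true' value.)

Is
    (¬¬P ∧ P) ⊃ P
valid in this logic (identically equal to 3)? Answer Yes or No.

P = 0 ↦ 3
P = 1 ↦ 3
P = 2 ↦ 3
P = 3 ↦ 3
Every assignment gives a value ≥ 3.

Yes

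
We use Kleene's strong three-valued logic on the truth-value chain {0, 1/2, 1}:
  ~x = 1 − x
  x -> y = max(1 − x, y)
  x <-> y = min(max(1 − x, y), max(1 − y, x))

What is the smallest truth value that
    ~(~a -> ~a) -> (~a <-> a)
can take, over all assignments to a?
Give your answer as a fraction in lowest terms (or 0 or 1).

Take a = 1/2:
~a = ~1/2 = 1/2
~a = ~1/2 = 1/2
~a -> ~a = 1/2 -> 1/2 = 1/2
~(~a -> ~a) = ~1/2 = 1/2
~a = ~1/2 = 1/2
~a <-> a = 1/2 <-> 1/2 = 1/2
~(~a -> ~a) -> (~a <-> a) = 1/2 -> 1/2 = 1/2
No assignment yields a value below 1/2, so this is the minimum.

1/2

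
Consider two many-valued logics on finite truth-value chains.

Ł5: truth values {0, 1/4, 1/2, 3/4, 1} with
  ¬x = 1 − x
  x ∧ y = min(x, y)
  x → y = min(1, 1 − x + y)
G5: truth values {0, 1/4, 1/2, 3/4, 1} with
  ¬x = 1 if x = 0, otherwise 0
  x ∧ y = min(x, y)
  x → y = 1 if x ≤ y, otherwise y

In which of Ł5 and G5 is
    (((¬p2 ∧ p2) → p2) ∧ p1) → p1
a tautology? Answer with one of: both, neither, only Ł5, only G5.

both

In Ł5: every assignment gives 1 — tautology.
In G5: every assignment gives 1 — tautology.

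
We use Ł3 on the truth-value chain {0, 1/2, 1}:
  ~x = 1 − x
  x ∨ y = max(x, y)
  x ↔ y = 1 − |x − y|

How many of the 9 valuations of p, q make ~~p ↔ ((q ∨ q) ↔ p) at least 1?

4

p = 0, q = 0 ↦ 0  <
p = 0, q = 1/2 ↦ 1/2  <
p = 0, q = 1 ↦ 1  ≥
p = 1/2, q = 0 ↦ 1  ≥
p = 1/2, q = 1/2 ↦ 1/2  <
p = 1/2, q = 1 ↦ 1  ≥
p = 1, q = 0 ↦ 0  <
p = 1, q = 1/2 ↦ 1/2  <
p = 1, q = 1 ↦ 1  ≥
So 4 of the 9 assignments meet the threshold.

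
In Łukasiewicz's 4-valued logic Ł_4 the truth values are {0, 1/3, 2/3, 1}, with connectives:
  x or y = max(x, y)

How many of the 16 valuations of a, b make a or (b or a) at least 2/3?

12

a = 0, b = 0 ↦ 0  <
a = 0, b = 1/3 ↦ 1/3  <
a = 0, b = 2/3 ↦ 2/3  ≥
a = 0, b = 1 ↦ 1  ≥
a = 1/3, b = 0 ↦ 1/3  <
a = 1/3, b = 1/3 ↦ 1/3  <
a = 1/3, b = 2/3 ↦ 2/3  ≥
a = 1/3, b = 1 ↦ 1  ≥
a = 2/3, b = 0 ↦ 2/3  ≥
a = 2/3, b = 1/3 ↦ 2/3  ≥
a = 2/3, b = 2/3 ↦ 2/3  ≥
a = 2/3, b = 1 ↦ 1  ≥
a = 1, b = 0 ↦ 1  ≥
a = 1, b = 1/3 ↦ 1  ≥
a = 1, b = 2/3 ↦ 1  ≥
a = 1, b = 1 ↦ 1  ≥
So 12 of the 16 assignments meet the threshold.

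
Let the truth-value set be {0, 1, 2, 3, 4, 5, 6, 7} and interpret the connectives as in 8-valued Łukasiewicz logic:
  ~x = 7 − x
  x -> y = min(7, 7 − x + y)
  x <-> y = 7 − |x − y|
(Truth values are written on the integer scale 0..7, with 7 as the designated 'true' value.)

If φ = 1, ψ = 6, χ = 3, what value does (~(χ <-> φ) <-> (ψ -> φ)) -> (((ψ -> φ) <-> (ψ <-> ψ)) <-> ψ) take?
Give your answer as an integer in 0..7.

χ <-> φ = 3 <-> 1 = 5
~(χ <-> φ) = ~5 = 2
ψ -> φ = 6 -> 1 = 2
~(χ <-> φ) <-> (ψ -> φ) = 2 <-> 2 = 7
ψ -> φ = 6 -> 1 = 2
ψ <-> ψ = 6 <-> 6 = 7
(ψ -> φ) <-> (ψ <-> ψ) = 2 <-> 7 = 2
((ψ -> φ) <-> (ψ <-> ψ)) <-> ψ = 2 <-> 6 = 3
(~(χ <-> φ) <-> (ψ -> φ)) -> (((ψ -> φ) <-> (ψ <-> ψ)) <-> ψ) = 7 -> 3 = 3

3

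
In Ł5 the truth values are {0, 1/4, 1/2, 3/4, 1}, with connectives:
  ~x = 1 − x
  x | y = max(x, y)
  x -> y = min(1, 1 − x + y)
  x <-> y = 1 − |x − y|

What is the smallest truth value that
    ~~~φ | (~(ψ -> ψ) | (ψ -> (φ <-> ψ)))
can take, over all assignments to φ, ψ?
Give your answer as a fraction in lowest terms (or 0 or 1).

1/2

Take φ = 1/2, ψ = 1:
~φ = ~1/2 = 1/2
~~φ = ~1/2 = 1/2
~~~φ = ~1/2 = 1/2
ψ -> ψ = 1 -> 1 = 1
~(ψ -> ψ) = ~1 = 0
φ <-> ψ = 1/2 <-> 1 = 1/2
ψ -> (φ <-> ψ) = 1 -> 1/2 = 1/2
~(ψ -> ψ) | (ψ -> (φ <-> ψ)) = 0 | 1/2 = 1/2
~~~φ | (~(ψ -> ψ) | (ψ -> (φ <-> ψ))) = 1/2 | 1/2 = 1/2
No assignment yields a value below 1/2, so this is the minimum.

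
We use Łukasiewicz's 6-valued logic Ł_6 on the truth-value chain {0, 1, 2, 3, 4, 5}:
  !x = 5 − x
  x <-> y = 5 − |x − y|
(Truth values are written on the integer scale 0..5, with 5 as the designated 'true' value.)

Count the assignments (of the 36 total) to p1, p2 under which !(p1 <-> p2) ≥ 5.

2

value 5: 2 assignments (counts)
value 4: 4 assignments
value 3: 6 assignments
value 2: 8 assignments
value 1: 10 assignments
value 0: 6 assignments
So 2 of the 36 assignments meet the threshold.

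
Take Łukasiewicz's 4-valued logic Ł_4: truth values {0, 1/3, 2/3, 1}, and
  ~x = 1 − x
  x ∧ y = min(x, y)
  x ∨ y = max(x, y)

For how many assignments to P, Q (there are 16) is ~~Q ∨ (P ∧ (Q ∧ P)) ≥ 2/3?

P = 0, Q = 0 ↦ 0  <
P = 0, Q = 1/3 ↦ 1/3  <
P = 0, Q = 2/3 ↦ 2/3  ≥
P = 0, Q = 1 ↦ 1  ≥
P = 1/3, Q = 0 ↦ 0  <
P = 1/3, Q = 1/3 ↦ 1/3  <
P = 1/3, Q = 2/3 ↦ 2/3  ≥
P = 1/3, Q = 1 ↦ 1  ≥
P = 2/3, Q = 0 ↦ 0  <
P = 2/3, Q = 1/3 ↦ 1/3  <
P = 2/3, Q = 2/3 ↦ 2/3  ≥
P = 2/3, Q = 1 ↦ 1  ≥
P = 1, Q = 0 ↦ 0  <
P = 1, Q = 1/3 ↦ 1/3  <
P = 1, Q = 2/3 ↦ 2/3  ≥
P = 1, Q = 1 ↦ 1  ≥
So 8 of the 16 assignments meet the threshold.

8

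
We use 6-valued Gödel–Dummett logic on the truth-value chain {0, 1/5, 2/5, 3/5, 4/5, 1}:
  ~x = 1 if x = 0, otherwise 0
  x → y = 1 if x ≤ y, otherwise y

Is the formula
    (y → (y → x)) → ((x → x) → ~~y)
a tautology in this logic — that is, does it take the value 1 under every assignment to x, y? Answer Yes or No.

No

Counterexample: take x = 0, y = 0.
y → x = 0 → 0 = 1
y → (y → x) = 0 → 1 = 1
x → x = 0 → 0 = 1
~y = ~0 = 1
~~y = ~1 = 0
(x → x) → ~~y = 1 → 0 = 0
(y → (y → x)) → ((x → x) → ~~y) = 1 → 0 = 0
This gives 0 ≠ 1.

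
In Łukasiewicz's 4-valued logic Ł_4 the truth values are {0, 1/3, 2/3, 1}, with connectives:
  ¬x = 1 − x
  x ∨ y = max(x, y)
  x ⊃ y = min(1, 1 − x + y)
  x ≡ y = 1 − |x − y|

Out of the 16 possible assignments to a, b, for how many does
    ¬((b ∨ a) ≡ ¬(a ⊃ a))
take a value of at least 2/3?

a = 0, b = 0 ↦ 0  <
a = 0, b = 1/3 ↦ 1/3  <
a = 0, b = 2/3 ↦ 2/3  ≥
a = 0, b = 1 ↦ 1  ≥
a = 1/3, b = 0 ↦ 1/3  <
a = 1/3, b = 1/3 ↦ 1/3  <
a = 1/3, b = 2/3 ↦ 2/3  ≥
a = 1/3, b = 1 ↦ 1  ≥
a = 2/3, b = 0 ↦ 2/3  ≥
a = 2/3, b = 1/3 ↦ 2/3  ≥
a = 2/3, b = 2/3 ↦ 2/3  ≥
a = 2/3, b = 1 ↦ 1  ≥
a = 1, b = 0 ↦ 1  ≥
a = 1, b = 1/3 ↦ 1  ≥
a = 1, b = 2/3 ↦ 1  ≥
a = 1, b = 1 ↦ 1  ≥
So 12 of the 16 assignments meet the threshold.

12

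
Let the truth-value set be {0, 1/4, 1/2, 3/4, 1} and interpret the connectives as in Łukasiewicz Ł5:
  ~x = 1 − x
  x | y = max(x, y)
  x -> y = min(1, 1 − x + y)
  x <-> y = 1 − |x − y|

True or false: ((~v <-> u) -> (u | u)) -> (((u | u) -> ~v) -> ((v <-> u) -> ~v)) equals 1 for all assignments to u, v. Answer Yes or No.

No

Counterexample: take u = 3/4, v = 3/4.
~v = ~3/4 = 1/4
~v <-> u = 1/4 <-> 3/4 = 1/2
u | u = 3/4 | 3/4 = 3/4
(~v <-> u) -> (u | u) = 1/2 -> 3/4 = 1
u | u = 3/4 | 3/4 = 3/4
~v = ~3/4 = 1/4
(u | u) -> ~v = 3/4 -> 1/4 = 1/2
v <-> u = 3/4 <-> 3/4 = 1
~v = ~3/4 = 1/4
(v <-> u) -> ~v = 1 -> 1/4 = 1/4
((u | u) -> ~v) -> ((v <-> u) -> ~v) = 1/2 -> 1/4 = 3/4
((~v <-> u) -> (u | u)) -> (((u | u) -> ~v) -> ((v <-> u) -> ~v)) = 1 -> 3/4 = 3/4
This gives 3/4 ≠ 1.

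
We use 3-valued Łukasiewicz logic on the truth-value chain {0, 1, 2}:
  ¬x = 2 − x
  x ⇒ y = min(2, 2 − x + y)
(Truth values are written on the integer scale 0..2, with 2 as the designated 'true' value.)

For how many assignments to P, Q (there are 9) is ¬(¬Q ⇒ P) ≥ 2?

P = 0, Q = 0 ↦ 2  ≥
P = 0, Q = 1 ↦ 1  <
P = 0, Q = 2 ↦ 0  <
P = 1, Q = 0 ↦ 1  <
P = 1, Q = 1 ↦ 0  <
P = 1, Q = 2 ↦ 0  <
P = 2, Q = 0 ↦ 0  <
P = 2, Q = 1 ↦ 0  <
P = 2, Q = 2 ↦ 0  <
So 1 of the 9 assignments meets the threshold.

1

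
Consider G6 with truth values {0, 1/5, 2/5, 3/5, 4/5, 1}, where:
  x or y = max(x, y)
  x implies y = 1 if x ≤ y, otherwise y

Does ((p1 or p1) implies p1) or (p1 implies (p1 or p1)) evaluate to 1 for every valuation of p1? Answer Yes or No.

p1 = 0 ↦ 1
p1 = 1/5 ↦ 1
p1 = 2/5 ↦ 1
p1 = 3/5 ↦ 1
p1 = 4/5 ↦ 1
p1 = 1 ↦ 1
Every assignment gives a value ≥ 1.

Yes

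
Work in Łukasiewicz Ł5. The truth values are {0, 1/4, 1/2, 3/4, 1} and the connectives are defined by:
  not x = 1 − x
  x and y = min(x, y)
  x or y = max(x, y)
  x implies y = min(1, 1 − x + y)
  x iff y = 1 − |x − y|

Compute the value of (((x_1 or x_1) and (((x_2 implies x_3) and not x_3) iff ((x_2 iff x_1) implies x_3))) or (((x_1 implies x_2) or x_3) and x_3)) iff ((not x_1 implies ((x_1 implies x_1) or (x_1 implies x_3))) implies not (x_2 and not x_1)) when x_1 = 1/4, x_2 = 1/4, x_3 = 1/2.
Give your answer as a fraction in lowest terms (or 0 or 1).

3/4

x_1 or x_1 = 1/4 or 1/4 = 1/4
x_2 implies x_3 = 1/4 implies 1/2 = 1
not x_3 = not 1/2 = 1/2
(x_2 implies x_3) and not x_3 = 1 and 1/2 = 1/2
x_2 iff x_1 = 1/4 iff 1/4 = 1
(x_2 iff x_1) implies x_3 = 1 implies 1/2 = 1/2
((x_2 implies x_3) and not x_3) iff ((x_2 iff x_1) implies x_3) = 1/2 iff 1/2 = 1
(x_1 or x_1) and (((x_2 implies x_3) and not x_3) iff ((x_2 iff x_1) implies x_3)) = 1/4 and 1 = 1/4
x_1 implies x_2 = 1/4 implies 1/4 = 1
(x_1 implies x_2) or x_3 = 1 or 1/2 = 1
((x_1 implies x_2) or x_3) and x_3 = 1 and 1/2 = 1/2
((x_1 or x_1) and (((x_2 implies x_3) and not x_3) iff ((x_2 iff x_1) implies x_3))) or (((x_1 implies x_2) or x_3) and x_3) = 1/4 or 1/2 = 1/2
not x_1 = not 1/4 = 3/4
x_1 implies x_1 = 1/4 implies 1/4 = 1
x_1 implies x_3 = 1/4 implies 1/2 = 1
(x_1 implies x_1) or (x_1 implies x_3) = 1 or 1 = 1
not x_1 implies ((x_1 implies x_1) or (x_1 implies x_3)) = 3/4 implies 1 = 1
not x_1 = not 1/4 = 3/4
x_2 and not x_1 = 1/4 and 3/4 = 1/4
not (x_2 and not x_1) = not 1/4 = 3/4
(not x_1 implies ((x_1 implies x_1) or (x_1 implies x_3))) implies not (x_2 and not x_1) = 1 implies 3/4 = 3/4
(((x_1 or x_1) and (((x_2 implies x_3) and not x_3) iff ((x_2 iff x_1) implies x_3))) or (((x_1 implies x_2) or x_3) and x_3)) iff ((not x_1 implies ((x_1 implies x_1) or (x_1 implies x_3))) implies not (x_2 and not x_1)) = 1/2 iff 3/4 = 3/4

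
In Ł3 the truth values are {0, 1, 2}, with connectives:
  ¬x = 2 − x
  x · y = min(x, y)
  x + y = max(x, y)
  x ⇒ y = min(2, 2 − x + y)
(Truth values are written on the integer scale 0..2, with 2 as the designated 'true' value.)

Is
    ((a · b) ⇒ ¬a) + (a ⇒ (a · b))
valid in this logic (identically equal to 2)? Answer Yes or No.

No

Counterexample: take a = 2, b = 1.
a · b = 2 · 1 = 1
¬a = ¬2 = 0
(a · b) ⇒ ¬a = 1 ⇒ 0 = 1
a · b = 2 · 1 = 1
a ⇒ (a · b) = 2 ⇒ 1 = 1
((a · b) ⇒ ¬a) + (a ⇒ (a · b)) = 1 + 1 = 1
This gives 1 ≠ 2.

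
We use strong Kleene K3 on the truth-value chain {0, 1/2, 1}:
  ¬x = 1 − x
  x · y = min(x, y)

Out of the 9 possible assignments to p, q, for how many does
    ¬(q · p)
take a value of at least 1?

5

p = 0, q = 0 ↦ 1  ≥
p = 0, q = 1/2 ↦ 1  ≥
p = 0, q = 1 ↦ 1  ≥
p = 1/2, q = 0 ↦ 1  ≥
p = 1/2, q = 1/2 ↦ 1/2  <
p = 1/2, q = 1 ↦ 1/2  <
p = 1, q = 0 ↦ 1  ≥
p = 1, q = 1/2 ↦ 1/2  <
p = 1, q = 1 ↦ 0  <
So 5 of the 9 assignments meet the threshold.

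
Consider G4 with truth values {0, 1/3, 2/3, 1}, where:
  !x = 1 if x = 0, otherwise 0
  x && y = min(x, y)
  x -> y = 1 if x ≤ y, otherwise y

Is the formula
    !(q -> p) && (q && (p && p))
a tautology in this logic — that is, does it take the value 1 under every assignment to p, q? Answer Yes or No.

Counterexample: take p = 0, q = 0.
q -> p = 0 -> 0 = 1
!(q -> p) = !1 = 0
p && p = 0 && 0 = 0
q && (p && p) = 0 && 0 = 0
!(q -> p) && (q && (p && p)) = 0 && 0 = 0
This gives 0 ≠ 1.

No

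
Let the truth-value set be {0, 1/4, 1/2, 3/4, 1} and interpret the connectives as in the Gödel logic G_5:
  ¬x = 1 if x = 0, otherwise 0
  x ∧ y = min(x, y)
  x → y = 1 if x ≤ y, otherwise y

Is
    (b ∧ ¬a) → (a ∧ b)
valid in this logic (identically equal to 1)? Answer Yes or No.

No

Counterexample: take a = 0, b = 1/4.
¬a = ¬0 = 1
b ∧ ¬a = 1/4 ∧ 1 = 1/4
a ∧ b = 0 ∧ 1/4 = 0
(b ∧ ¬a) → (a ∧ b) = 1/4 → 0 = 0
This gives 0 ≠ 1.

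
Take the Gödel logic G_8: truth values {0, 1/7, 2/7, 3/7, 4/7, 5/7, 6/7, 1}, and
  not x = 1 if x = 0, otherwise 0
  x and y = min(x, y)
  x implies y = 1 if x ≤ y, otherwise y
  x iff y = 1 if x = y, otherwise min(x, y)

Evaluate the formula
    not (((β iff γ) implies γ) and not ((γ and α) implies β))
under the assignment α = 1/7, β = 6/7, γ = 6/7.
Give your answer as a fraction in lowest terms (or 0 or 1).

1

β iff γ = 6/7 iff 6/7 = 1
(β iff γ) implies γ = 1 implies 6/7 = 6/7
γ and α = 6/7 and 1/7 = 1/7
(γ and α) implies β = 1/7 implies 6/7 = 1
not ((γ and α) implies β) = not 1 = 0
((β iff γ) implies γ) and not ((γ and α) implies β) = 6/7 and 0 = 0
not (((β iff γ) implies γ) and not ((γ and α) implies β)) = not 0 = 1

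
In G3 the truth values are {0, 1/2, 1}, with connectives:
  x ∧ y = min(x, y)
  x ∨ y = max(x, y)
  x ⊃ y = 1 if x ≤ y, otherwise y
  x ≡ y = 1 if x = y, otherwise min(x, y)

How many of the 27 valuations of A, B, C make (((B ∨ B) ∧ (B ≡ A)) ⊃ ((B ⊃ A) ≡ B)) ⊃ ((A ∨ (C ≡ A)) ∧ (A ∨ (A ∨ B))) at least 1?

value 1: 11 assignments (counts)
value 1/2: 9 assignments
value 0: 7 assignments
So 11 of the 27 assignments meet the threshold.

11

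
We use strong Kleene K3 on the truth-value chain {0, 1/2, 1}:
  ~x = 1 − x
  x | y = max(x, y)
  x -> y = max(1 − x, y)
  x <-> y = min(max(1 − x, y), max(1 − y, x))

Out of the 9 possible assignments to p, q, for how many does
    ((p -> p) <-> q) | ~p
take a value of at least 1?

p = 0, q = 0 ↦ 1  ≥
p = 0, q = 1/2 ↦ 1  ≥
p = 0, q = 1 ↦ 1  ≥
p = 1/2, q = 0 ↦ 1/2  <
p = 1/2, q = 1/2 ↦ 1/2  <
p = 1/2, q = 1 ↦ 1/2  <
p = 1, q = 0 ↦ 0  <
p = 1, q = 1/2 ↦ 1/2  <
p = 1, q = 1 ↦ 1  ≥
So 4 of the 9 assignments meet the threshold.

4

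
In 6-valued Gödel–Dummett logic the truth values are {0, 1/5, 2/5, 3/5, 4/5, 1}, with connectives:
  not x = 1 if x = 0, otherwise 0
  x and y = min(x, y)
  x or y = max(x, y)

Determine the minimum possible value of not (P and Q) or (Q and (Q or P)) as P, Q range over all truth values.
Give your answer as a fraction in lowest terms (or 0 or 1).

Take P = 1/5, Q = 1/5:
P and Q = 1/5 and 1/5 = 1/5
not (P and Q) = not 1/5 = 0
Q or P = 1/5 or 1/5 = 1/5
Q and (Q or P) = 1/5 and 1/5 = 1/5
not (P and Q) or (Q and (Q or P)) = 0 or 1/5 = 1/5
No assignment yields a value below 1/5, so this is the minimum.

1/5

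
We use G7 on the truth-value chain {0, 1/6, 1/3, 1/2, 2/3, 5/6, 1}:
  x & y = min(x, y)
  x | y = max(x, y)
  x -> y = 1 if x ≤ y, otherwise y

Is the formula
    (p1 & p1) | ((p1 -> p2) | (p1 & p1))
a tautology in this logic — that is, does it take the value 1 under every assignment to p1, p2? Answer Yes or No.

Counterexample: take p1 = 1/6, p2 = 0.
p1 & p1 = 1/6 & 1/6 = 1/6
p1 -> p2 = 1/6 -> 0 = 0
(p1 -> p2) | (p1 & p1) = 0 | 1/6 = 1/6
(p1 & p1) | ((p1 -> p2) | (p1 & p1)) = 1/6 | 1/6 = 1/6
This gives 1/6 ≠ 1.

No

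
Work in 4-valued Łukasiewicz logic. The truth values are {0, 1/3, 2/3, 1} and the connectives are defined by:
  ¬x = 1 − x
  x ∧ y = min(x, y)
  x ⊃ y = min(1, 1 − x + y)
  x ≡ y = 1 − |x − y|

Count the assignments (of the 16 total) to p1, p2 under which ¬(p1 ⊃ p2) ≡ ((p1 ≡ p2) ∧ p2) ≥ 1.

p1 = 0, p2 = 0 ↦ 1  ≥
p1 = 0, p2 = 1/3 ↦ 2/3  <
p1 = 0, p2 = 2/3 ↦ 2/3  <
p1 = 0, p2 = 1 ↦ 1  ≥
p1 = 1/3, p2 = 0 ↦ 2/3  <
p1 = 1/3, p2 = 1/3 ↦ 2/3  <
p1 = 1/3, p2 = 2/3 ↦ 1/3  <
p1 = 1/3, p2 = 1 ↦ 2/3  <
p1 = 2/3, p2 = 0 ↦ 1/3  <
p1 = 2/3, p2 = 1/3 ↦ 1  ≥
p1 = 2/3, p2 = 2/3 ↦ 1/3  <
p1 = 2/3, p2 = 1 ↦ 1/3  <
p1 = 1, p2 = 0 ↦ 0  <
p1 = 1, p2 = 1/3 ↦ 2/3  <
p1 = 1, p2 = 2/3 ↦ 2/3  <
p1 = 1, p2 = 1 ↦ 0  <
So 3 of the 16 assignments meet the threshold.

3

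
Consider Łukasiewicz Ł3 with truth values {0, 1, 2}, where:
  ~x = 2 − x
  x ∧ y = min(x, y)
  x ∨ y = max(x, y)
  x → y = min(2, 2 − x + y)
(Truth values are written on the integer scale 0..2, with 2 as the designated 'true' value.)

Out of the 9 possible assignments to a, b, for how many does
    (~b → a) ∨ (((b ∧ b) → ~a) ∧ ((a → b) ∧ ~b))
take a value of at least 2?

7

a = 0, b = 0 ↦ 2  ≥
a = 0, b = 1 ↦ 1  <
a = 0, b = 2 ↦ 2  ≥
a = 1, b = 0 ↦ 1  <
a = 1, b = 1 ↦ 2  ≥
a = 1, b = 2 ↦ 2  ≥
a = 2, b = 0 ↦ 2  ≥
a = 2, b = 1 ↦ 2  ≥
a = 2, b = 2 ↦ 2  ≥
So 7 of the 9 assignments meet the threshold.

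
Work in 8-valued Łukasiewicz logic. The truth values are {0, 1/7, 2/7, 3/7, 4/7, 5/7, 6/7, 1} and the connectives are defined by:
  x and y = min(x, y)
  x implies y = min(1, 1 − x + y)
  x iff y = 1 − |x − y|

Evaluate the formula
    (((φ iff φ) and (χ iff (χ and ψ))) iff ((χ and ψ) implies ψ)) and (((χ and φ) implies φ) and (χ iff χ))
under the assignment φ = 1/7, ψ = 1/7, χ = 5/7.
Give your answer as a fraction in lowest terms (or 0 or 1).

φ iff φ = 1/7 iff 1/7 = 1
χ and ψ = 5/7 and 1/7 = 1/7
χ iff (χ and ψ) = 5/7 iff 1/7 = 3/7
(φ iff φ) and (χ iff (χ and ψ)) = 1 and 3/7 = 3/7
χ and ψ = 5/7 and 1/7 = 1/7
(χ and ψ) implies ψ = 1/7 implies 1/7 = 1
((φ iff φ) and (χ iff (χ and ψ))) iff ((χ and ψ) implies ψ) = 3/7 iff 1 = 3/7
χ and φ = 5/7 and 1/7 = 1/7
(χ and φ) implies φ = 1/7 implies 1/7 = 1
χ iff χ = 5/7 iff 5/7 = 1
((χ and φ) implies φ) and (χ iff χ) = 1 and 1 = 1
(((φ iff φ) and (χ iff (χ and ψ))) iff ((χ and ψ) implies ψ)) and (((χ and φ) implies φ) and (χ iff χ)) = 3/7 and 1 = 3/7

3/7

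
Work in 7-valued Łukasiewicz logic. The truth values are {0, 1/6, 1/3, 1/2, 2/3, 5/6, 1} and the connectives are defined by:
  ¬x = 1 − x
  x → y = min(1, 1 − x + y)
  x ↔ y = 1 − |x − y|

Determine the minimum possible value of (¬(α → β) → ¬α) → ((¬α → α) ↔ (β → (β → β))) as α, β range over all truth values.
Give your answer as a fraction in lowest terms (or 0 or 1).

0

Take α = 0, β = 0:
α → β = 0 → 0 = 1
¬(α → β) = ¬1 = 0
¬α = ¬0 = 1
¬(α → β) → ¬α = 0 → 1 = 1
¬α = ¬0 = 1
¬α → α = 1 → 0 = 0
β → β = 0 → 0 = 1
β → (β → β) = 0 → 1 = 1
(¬α → α) ↔ (β → (β → β)) = 0 ↔ 1 = 0
(¬(α → β) → ¬α) → ((¬α → α) ↔ (β → (β → β))) = 1 → 0 = 0
No assignment yields a value below 0, so this is the minimum.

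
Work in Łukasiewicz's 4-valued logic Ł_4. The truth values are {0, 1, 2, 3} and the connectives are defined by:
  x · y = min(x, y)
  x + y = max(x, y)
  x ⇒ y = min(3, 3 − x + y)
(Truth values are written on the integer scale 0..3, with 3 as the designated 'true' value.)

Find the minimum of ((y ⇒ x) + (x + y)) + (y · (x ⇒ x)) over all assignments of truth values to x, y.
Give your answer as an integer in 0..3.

Take x = 0, y = 1:
y ⇒ x = 1 ⇒ 0 = 2
x + y = 0 + 1 = 1
(y ⇒ x) + (x + y) = 2 + 1 = 2
x ⇒ x = 0 ⇒ 0 = 3
y · (x ⇒ x) = 1 · 3 = 1
((y ⇒ x) + (x + y)) + (y · (x ⇒ x)) = 2 + 1 = 2
No assignment yields a value below 2, so this is the minimum.

2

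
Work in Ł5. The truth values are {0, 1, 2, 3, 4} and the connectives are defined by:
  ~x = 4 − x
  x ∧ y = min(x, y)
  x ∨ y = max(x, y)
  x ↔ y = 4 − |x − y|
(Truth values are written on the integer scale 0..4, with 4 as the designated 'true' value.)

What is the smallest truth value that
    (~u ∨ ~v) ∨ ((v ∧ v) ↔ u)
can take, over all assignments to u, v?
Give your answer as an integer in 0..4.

2

Take u = 2, v = 4:
~u = ~2 = 2
~v = ~4 = 0
~u ∨ ~v = 2 ∨ 0 = 2
v ∧ v = 4 ∧ 4 = 4
(v ∧ v) ↔ u = 4 ↔ 2 = 2
(~u ∨ ~v) ∨ ((v ∧ v) ↔ u) = 2 ∨ 2 = 2
No assignment yields a value below 2, so this is the minimum.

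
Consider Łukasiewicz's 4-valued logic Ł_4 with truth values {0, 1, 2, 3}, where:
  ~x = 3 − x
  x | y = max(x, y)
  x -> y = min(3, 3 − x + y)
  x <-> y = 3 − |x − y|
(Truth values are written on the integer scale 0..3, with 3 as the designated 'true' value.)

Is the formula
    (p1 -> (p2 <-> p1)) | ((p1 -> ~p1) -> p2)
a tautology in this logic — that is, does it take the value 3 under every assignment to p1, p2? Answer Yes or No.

Counterexample: take p1 = 2, p2 = 0.
p2 <-> p1 = 0 <-> 2 = 1
p1 -> (p2 <-> p1) = 2 -> 1 = 2
~p1 = ~2 = 1
p1 -> ~p1 = 2 -> 1 = 2
(p1 -> ~p1) -> p2 = 2 -> 0 = 1
(p1 -> (p2 <-> p1)) | ((p1 -> ~p1) -> p2) = 2 | 1 = 2
This gives 2 ≠ 3.

No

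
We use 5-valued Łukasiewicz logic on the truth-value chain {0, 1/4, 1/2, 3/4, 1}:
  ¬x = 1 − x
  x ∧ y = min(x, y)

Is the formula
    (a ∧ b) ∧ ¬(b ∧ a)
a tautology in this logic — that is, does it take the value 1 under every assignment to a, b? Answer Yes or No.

No

Counterexample: take a = 0, b = 0.
a ∧ b = 0 ∧ 0 = 0
b ∧ a = 0 ∧ 0 = 0
¬(b ∧ a) = ¬0 = 1
(a ∧ b) ∧ ¬(b ∧ a) = 0 ∧ 1 = 0
This gives 0 ≠ 1.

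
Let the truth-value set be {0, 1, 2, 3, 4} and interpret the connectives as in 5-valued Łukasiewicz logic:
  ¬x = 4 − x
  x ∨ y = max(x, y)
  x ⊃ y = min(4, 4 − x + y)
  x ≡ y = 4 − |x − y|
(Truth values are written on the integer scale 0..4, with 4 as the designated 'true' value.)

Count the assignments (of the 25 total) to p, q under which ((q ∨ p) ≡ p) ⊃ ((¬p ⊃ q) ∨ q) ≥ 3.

value 4: 18 assignments (counts)
value 3: 2 assignments (counts)
value 2: 3 assignments
value 1: 1 assignment
value 0: 1 assignment
So 20 of the 25 assignments meet the threshold.

20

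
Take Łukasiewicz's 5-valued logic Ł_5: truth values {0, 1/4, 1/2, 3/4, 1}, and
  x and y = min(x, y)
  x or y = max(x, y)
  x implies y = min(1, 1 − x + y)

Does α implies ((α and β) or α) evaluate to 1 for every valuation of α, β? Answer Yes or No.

At α = 1/2, β = 0, for instance:
α and β = 1/2 and 0 = 0
(α and β) or α = 0 or 1/2 = 1/2
α implies ((α and β) or α) = 1/2 implies 1/2 = 1
and checking the remaining 24 assignments likewise gives ≥ 1 in every case.

Yes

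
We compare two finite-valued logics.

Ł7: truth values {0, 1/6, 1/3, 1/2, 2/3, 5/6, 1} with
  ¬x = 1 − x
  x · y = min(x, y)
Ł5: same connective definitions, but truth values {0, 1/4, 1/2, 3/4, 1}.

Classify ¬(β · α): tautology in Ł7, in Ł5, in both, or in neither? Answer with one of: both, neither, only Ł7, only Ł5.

neither

In Ł7: at α = 1/6, β = 1/6 the value is 5/6 — not a tautology.
In Ł5: at α = 1/4, β = 1/4 the value is 3/4 — not a tautology.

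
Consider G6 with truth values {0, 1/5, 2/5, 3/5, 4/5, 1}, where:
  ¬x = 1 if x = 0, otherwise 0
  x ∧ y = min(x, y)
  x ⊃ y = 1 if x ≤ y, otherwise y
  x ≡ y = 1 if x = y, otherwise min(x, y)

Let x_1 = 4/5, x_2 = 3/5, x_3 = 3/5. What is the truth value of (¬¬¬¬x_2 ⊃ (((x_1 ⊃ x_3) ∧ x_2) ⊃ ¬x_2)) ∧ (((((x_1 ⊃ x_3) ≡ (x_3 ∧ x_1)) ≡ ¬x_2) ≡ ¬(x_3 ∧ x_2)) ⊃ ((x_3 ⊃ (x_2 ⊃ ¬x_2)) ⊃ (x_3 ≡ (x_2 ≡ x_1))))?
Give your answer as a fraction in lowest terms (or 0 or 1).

¬x_2 = ¬3/5 = 0
¬¬x_2 = ¬0 = 1
¬¬¬x_2 = ¬1 = 0
¬¬¬¬x_2 = ¬0 = 1
x_1 ⊃ x_3 = 4/5 ⊃ 3/5 = 3/5
(x_1 ⊃ x_3) ∧ x_2 = 3/5 ∧ 3/5 = 3/5
¬x_2 = ¬3/5 = 0
((x_1 ⊃ x_3) ∧ x_2) ⊃ ¬x_2 = 3/5 ⊃ 0 = 0
¬¬¬¬x_2 ⊃ (((x_1 ⊃ x_3) ∧ x_2) ⊃ ¬x_2) = 1 ⊃ 0 = 0
x_1 ⊃ x_3 = 4/5 ⊃ 3/5 = 3/5
x_3 ∧ x_1 = 3/5 ∧ 4/5 = 3/5
(x_1 ⊃ x_3) ≡ (x_3 ∧ x_1) = 3/5 ≡ 3/5 = 1
¬x_2 = ¬3/5 = 0
((x_1 ⊃ x_3) ≡ (x_3 ∧ x_1)) ≡ ¬x_2 = 1 ≡ 0 = 0
x_3 ∧ x_2 = 3/5 ∧ 3/5 = 3/5
¬(x_3 ∧ x_2) = ¬3/5 = 0
(((x_1 ⊃ x_3) ≡ (x_3 ∧ x_1)) ≡ ¬x_2) ≡ ¬(x_3 ∧ x_2) = 0 ≡ 0 = 1
¬x_2 = ¬3/5 = 0
x_2 ⊃ ¬x_2 = 3/5 ⊃ 0 = 0
x_3 ⊃ (x_2 ⊃ ¬x_2) = 3/5 ⊃ 0 = 0
x_2 ≡ x_1 = 3/5 ≡ 4/5 = 3/5
x_3 ≡ (x_2 ≡ x_1) = 3/5 ≡ 3/5 = 1
(x_3 ⊃ (x_2 ⊃ ¬x_2)) ⊃ (x_3 ≡ (x_2 ≡ x_1)) = 0 ⊃ 1 = 1
((((x_1 ⊃ x_3) ≡ (x_3 ∧ x_1)) ≡ ¬x_2) ≡ ¬(x_3 ∧ x_2)) ⊃ ((x_3 ⊃ (x_2 ⊃ ¬x_2)) ⊃ (x_3 ≡ (x_2 ≡ x_1))) = 1 ⊃ 1 = 1
(¬¬¬¬x_2 ⊃ (((x_1 ⊃ x_3) ∧ x_2) ⊃ ¬x_2)) ∧ (((((x_1 ⊃ x_3) ≡ (x_3 ∧ x_1)) ≡ ¬x_2) ≡ ¬(x_3 ∧ x_2)) ⊃ ((x_3 ⊃ (x_2 ⊃ ¬x_2)) ⊃ (x_3 ≡ (x_2 ≡ x_1)))) = 0 ∧ 1 = 0

0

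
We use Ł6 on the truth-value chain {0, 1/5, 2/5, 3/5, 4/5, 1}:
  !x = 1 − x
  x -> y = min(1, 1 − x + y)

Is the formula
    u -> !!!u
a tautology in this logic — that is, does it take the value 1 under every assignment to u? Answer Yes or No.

No

Counterexample: take u = 3/5.
!u = !3/5 = 2/5
!!u = !2/5 = 3/5
!!!u = !3/5 = 2/5
u -> !!!u = 3/5 -> 2/5 = 4/5
This gives 4/5 ≠ 1.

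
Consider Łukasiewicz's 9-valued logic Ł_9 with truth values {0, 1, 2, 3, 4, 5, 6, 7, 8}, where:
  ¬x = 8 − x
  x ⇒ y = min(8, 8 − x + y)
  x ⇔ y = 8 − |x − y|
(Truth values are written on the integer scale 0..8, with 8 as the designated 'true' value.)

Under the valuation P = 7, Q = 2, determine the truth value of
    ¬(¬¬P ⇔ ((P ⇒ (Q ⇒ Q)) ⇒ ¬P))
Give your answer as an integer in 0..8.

¬P = ¬7 = 1
¬¬P = ¬1 = 7
Q ⇒ Q = 2 ⇒ 2 = 8
P ⇒ (Q ⇒ Q) = 7 ⇒ 8 = 8
¬P = ¬7 = 1
(P ⇒ (Q ⇒ Q)) ⇒ ¬P = 8 ⇒ 1 = 1
¬¬P ⇔ ((P ⇒ (Q ⇒ Q)) ⇒ ¬P) = 7 ⇔ 1 = 2
¬(¬¬P ⇔ ((P ⇒ (Q ⇒ Q)) ⇒ ¬P)) = ¬2 = 6

6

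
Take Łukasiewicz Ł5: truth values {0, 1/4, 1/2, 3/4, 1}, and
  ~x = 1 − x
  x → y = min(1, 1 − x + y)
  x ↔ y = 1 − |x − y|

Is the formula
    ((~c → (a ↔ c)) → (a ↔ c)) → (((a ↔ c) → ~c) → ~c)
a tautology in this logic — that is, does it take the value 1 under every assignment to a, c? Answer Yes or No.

At a = 1/2, c = 1/2, for instance:
~c = ~1/2 = 1/2
a ↔ c = 1/2 ↔ 1/2 = 1
~c → (a ↔ c) = 1/2 → 1 = 1
(~c → (a ↔ c)) → (a ↔ c) = 1 → 1 = 1
(a ↔ c) → ~c = 1 → 1/2 = 1/2
((a ↔ c) → ~c) → ~c = 1/2 → 1/2 = 1
((~c → (a ↔ c)) → (a ↔ c)) → (((a ↔ c) → ~c) → ~c) = 1 → 1 = 1
and checking the remaining 24 assignments likewise gives ≥ 1 in every case.

Yes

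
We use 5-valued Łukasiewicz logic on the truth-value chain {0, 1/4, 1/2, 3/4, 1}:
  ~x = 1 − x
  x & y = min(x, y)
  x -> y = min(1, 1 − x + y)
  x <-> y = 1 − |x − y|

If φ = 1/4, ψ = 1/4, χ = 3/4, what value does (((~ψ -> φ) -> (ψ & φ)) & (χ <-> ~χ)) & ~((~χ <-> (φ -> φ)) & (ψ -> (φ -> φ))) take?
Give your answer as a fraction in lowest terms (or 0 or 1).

1/2

~ψ = ~1/4 = 3/4
~ψ -> φ = 3/4 -> 1/4 = 1/2
ψ & φ = 1/4 & 1/4 = 1/4
(~ψ -> φ) -> (ψ & φ) = 1/2 -> 1/4 = 3/4
~χ = ~3/4 = 1/4
χ <-> ~χ = 3/4 <-> 1/4 = 1/2
((~ψ -> φ) -> (ψ & φ)) & (χ <-> ~χ) = 3/4 & 1/2 = 1/2
~χ = ~3/4 = 1/4
φ -> φ = 1/4 -> 1/4 = 1
~χ <-> (φ -> φ) = 1/4 <-> 1 = 1/4
φ -> φ = 1/4 -> 1/4 = 1
ψ -> (φ -> φ) = 1/4 -> 1 = 1
(~χ <-> (φ -> φ)) & (ψ -> (φ -> φ)) = 1/4 & 1 = 1/4
~((~χ <-> (φ -> φ)) & (ψ -> (φ -> φ))) = ~1/4 = 3/4
(((~ψ -> φ) -> (ψ & φ)) & (χ <-> ~χ)) & ~((~χ <-> (φ -> φ)) & (ψ -> (φ -> φ))) = 1/2 & 3/4 = 1/2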